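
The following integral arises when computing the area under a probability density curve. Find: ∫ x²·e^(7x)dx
Integration by parts twice:
First: u=x², dv=e^(7x) dx => x²e^(7x)/7 - (2/7)∫ xe^(7x) dx
Second (∫ xe^(7x) dx): xe^(7x)/7 - e^(7x)/49
Combining: e^(7x)(x²/7 - 2x/49 + 2/343) + C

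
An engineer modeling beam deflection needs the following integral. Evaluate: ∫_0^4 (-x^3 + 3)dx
Step 1: Find antiderivative F(x) = (-1/4)x^4+3x
Step 2: F(4) - F(0) = -52 - (0) = -52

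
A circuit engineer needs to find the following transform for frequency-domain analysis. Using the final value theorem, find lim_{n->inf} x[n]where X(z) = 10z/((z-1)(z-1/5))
Final value theorem: lim x[n]=lim_{z->1} (z-1) * X(z)
(z-1) * X(z)=10z/(z-1/5)
As z->1: 10/(1-1/5)=10/(4/5)=25/2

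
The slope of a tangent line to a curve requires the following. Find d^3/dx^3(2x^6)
Apply power rule 3 times:
d^1: 12x^5
d^2: 60x^4
d^3: 240x^3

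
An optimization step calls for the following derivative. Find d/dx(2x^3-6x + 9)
Power rule: d/dx(ax^n)=n·a·x^(n-1)
Term by term: 6·x^2-6

Answer: 6x^2-6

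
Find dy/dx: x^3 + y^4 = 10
Differentiate: 3x^2 + 4y^3·(dy/dx) = 0
dy/dx = -3x^2/(4y^3)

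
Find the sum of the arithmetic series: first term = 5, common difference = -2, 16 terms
Last term: a_n=5+(16-1)·-2=-25
Sum=n(a_1+a_n)/2=16(5+(-25))/2=-160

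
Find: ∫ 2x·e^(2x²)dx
Let u = 2x², du = 4x dx
∫ (1/2)e^u du = e^u/2+C

Answer: e^(2x²)/2+C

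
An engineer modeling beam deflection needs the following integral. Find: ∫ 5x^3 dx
Using power rule: ∫ 5x^3 dx=5/4 x^4 + C=(5/4)x^4 + C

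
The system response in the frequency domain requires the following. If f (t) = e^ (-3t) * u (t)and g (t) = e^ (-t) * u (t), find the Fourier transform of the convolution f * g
By the convolution theorem: F{f*g}=F(omega)*G(omega)
F(omega)=1/(3+j*omega), G(omega)=1/(1+j*omega)
F{f*g}=1/((3+j*omega)(1+j*omega))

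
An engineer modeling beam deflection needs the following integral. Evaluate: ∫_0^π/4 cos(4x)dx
Antiderivative: sin(4x)/4
Evaluate at bounds: [sin(4·π/4)/4] - [sin(4·0)/4]
=((0) - (0))/4=0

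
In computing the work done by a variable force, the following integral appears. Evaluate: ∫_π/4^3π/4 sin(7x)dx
Antiderivative: -cos(7x)/7
Evaluate at bounds: [-cos(7·3π/4)/7] - [-cos(7·π/4)/7]
= (-(-√2/2)+(√2/2))/7 = √2/7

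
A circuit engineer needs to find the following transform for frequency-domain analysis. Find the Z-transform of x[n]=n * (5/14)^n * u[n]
Using the property Z{n * a^n * u[n]} = az/(z-a)^2
With a = 5/14: X(z) = (5/14)z/(z - 5/14)^2, |z| > 5/14

Answer: (5/14)z/(z - 5/14)^2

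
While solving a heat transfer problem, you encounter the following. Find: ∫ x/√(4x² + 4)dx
Let u=4x² + 4, du=8x dx
∫ (1/8)·u^(-1/2) du=√u/4 + C

Answer: √(4x² + 4)/4 + C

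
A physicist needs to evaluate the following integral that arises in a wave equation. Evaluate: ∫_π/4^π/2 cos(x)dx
Antiderivative: sin(x)
Evaluate at bounds: [sin(1·π/2)/1] - [sin(1·π/4)/1]
=((1) - (√2/2))/1=1 - √2/2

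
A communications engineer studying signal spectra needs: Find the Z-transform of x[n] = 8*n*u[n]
Z{n*u[n]}=z/(z-1)^2
By linearity: Z{8*n*u[n]}=8z/(z-1)^2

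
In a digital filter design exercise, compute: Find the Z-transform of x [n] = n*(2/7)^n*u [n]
Using the property Z{n*a^n*u[n]} = az/(z-a)^2
With a = 2/7: X(z) = (2/7)z/(z - 2/7)^2, |z| > 2/7

Answer: (2/7)z/(z - 2/7)^2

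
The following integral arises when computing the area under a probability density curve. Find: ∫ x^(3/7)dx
Power rule: ∫ x^(3/7) dx=x^(10/7)/(10/7)+C

Answer: (7/10)·x^(10/7)+C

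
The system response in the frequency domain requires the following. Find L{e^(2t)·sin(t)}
First shifting: L{e^(at)f(t)}=F(s-a)
L{sin(t)}=1/(s²+1)
Shift: 1/((s-2)²+1)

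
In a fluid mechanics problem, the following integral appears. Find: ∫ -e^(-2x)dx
Since d/dx[e^(-2x)]=-2e^(-2x), we get 1/2 e^(-2x) + C

Answer: (1/2)e^(-2x) + C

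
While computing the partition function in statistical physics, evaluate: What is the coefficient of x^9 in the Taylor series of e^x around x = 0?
Taylor series of e^x=Σ x^n/n!
Coefficient of x^9=1/9!=1/362880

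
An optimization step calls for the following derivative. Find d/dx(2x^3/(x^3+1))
Quotient rule: (f/g)' = (f'g - fg')/g²
f = 2x^3, f' = 6x^2
g = x^3+1, g' = 3x^2

Answer: (6x^2·(x^3+1)-6x^5)/(x^3+1)²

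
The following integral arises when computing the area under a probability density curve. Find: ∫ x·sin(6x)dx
By parts: u=x, dv=sin(6x) dx
du=dx, v=-cos(6x)/6
=-x·cos(6x)/6+sin(6x)/6²+C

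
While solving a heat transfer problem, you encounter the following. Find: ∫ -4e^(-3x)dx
Since d/dx[e^(-3x)]=-3e^(-3x), we get 4/3 e^(-3x) + C

Answer: (4/3)e^(-3x) + C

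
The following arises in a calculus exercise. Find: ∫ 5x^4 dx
Using power rule: ∫ 5x^4 dx = 5/5 x^5+C = x^5+C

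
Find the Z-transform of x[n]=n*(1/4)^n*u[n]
Using the property Z{n*a^n*u[n]}=az/(z-a)^2
With a=1/4: X(z)=(1/4)z/(z - 1/4)^2, |z| > 1/4

Answer: (1/4)z/(z - 1/4)^2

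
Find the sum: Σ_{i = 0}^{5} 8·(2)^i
Geometric series: S=a(1 - r^n)/(1 - r)
a=8, r=2, n=6
S=8(1 - 64)/-1=504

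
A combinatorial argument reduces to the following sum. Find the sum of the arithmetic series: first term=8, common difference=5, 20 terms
Last term: a_n=8 + (20 - 1)·5=103
Sum=n(a_1 + a_n)/2=20(8 + 103)/2=1110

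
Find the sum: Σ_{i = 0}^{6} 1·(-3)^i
Geometric series: S = a(1 - r^n)/(1 - r)
a = 1, r = -3, n = 7
S = 1(1+2187)/4 = 547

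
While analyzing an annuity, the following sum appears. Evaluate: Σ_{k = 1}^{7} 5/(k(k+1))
Partial fractions: 5/(k(k + 1)) = 5/k - 5/(k + 1)
Telescoping sum: 5(1 - 1/8) = 5·7/8

Answer: 35/8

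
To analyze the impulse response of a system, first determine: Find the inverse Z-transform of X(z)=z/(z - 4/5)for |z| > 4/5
Standard pair: z/(z-a) <-> a^n*u[n] for causal signals
With a=4/5: x[n]=(4/5)^n*u[n]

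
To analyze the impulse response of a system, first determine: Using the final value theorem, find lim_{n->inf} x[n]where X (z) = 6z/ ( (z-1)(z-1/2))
Final value theorem: lim x[n] = lim_{z->1} (z-1) * X(z)
(z-1) * X(z) = 6z/(z-1/2)
As z->1: 6/(1 - 1/2) = 6/(1/2) = 12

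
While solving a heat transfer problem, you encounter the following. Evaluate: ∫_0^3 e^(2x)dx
Antiderivative: (1/2)e^(2x)
Evaluate: (1/2)(e^6-1)

Answer: (e^6-1)/2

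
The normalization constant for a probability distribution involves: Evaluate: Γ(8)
Γ(n)=(n-1)! for positive integers
Γ(8)=7!=5040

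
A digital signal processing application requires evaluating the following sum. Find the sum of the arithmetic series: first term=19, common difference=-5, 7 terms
Last term: a_n=19 + (7 - 1)·-5=-11
Sum=n(a_1 + a_n)/2=7(19 + (-11))/2=28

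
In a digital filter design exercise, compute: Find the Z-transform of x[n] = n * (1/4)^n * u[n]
Using the property Z{n*a^n*u[n]}=az/(z-a)^2
With a=1/4: X(z)=(1/4)z/(z - 1/4)^2, |z| > 1/4

Answer: (1/4)z/(z - 1/4)^2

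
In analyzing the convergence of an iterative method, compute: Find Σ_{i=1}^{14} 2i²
= 2·n(n + 1)(2n + 1)/6 = 2·14·15·29/6 = 2030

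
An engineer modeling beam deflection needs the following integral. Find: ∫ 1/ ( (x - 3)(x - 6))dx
Partial fractions: 1/((x-3)(x-6))=A/(x-3)+B/(x-6)
A=-1/3, B=1/3
∫ [-1/3· 1/(x-3)+1/3· 1/(x-6)] dx
=(1/3)[ln|x-6| - ln|x-3|]+C

Answer: (1/3)·ln|(x-6)/(x-3)|+C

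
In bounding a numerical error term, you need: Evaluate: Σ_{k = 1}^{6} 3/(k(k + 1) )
Partial fractions: 3/(k(k+1)) = 3/k - 3/(k+1)
Telescoping sum: 3(1-1/7) = 3·6/7

Answer: 18/7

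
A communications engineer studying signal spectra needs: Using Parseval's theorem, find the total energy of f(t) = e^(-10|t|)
Parseval's theorem: E = integral |f(t)|^2 dt = (1/2pi) integral |F(omega)|^2 domega
E = integral_{-inf}^{inf} e^(-20|t|) dt = 2*integral_0^inf e^(-20t) dt = 2/(2*10) = 1/10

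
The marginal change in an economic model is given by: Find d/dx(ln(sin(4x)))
Chain rule: d/dx[ln(u)]=u'/u where u=sin(4x)
u'=4cos(4x)

Answer: (4cos(4x))/(sin(4x))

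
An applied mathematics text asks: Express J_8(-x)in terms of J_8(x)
For integer n: J_n(-x)=(-1)^n J_n(x)
With n=8: J_8(-x)=(-1)^8 J_8(x)=J_8(x)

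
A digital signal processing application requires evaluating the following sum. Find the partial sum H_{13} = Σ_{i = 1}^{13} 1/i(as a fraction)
H_13=1 + 1/2 + 1/3 + ... + 1/13
=1145993/360360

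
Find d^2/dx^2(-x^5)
Apply power rule 2 times:
d^1: -5x^4
d^2: -20x^3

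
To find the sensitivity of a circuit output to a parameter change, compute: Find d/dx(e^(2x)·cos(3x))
Product rule: (fg)' = f'g+fg'
f = e^(2x), f' = 2·e^(2x)
g = cos(3x), g' = -3·sin(3x)

Answer: 2·e^(2x)·cos(3x)-3·e^(2x)·sin(3x)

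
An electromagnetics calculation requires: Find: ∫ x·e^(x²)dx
Let u=x², du=2x dx
∫ (1/2)e^u du=e^u/2 + C

Answer: e^(x²)/2 + C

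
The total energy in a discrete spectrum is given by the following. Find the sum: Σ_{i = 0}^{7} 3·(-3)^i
Geometric series: S = a(1 - r^n)/(1 - r)
a = 3, r = -3, n = 8
S = 3(1-6561)/4 = -4920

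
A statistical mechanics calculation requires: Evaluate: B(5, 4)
B(x,y) = Γ(x)Γ(y)/Γ(x + y) = (x-1)!(y-1)!/(x + y-1)!
B(5,4) = 4!·3!/8! = 1/280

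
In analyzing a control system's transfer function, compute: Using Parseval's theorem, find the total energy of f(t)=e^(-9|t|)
Parseval's theorem: E = integral |f(t)|^2 dt = (1/2pi) integral |F(omega)|^2 domega
E = integral_{-inf}^{inf} e^(-18|t|) dt = 2*integral_0^inf e^(-18t) dt = 2/(2*9) = 1/9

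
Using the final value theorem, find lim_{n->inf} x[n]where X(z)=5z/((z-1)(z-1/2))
Final value theorem: lim x[n]=lim_{z->1} (z-1)*X(z)
(z-1)*X(z)=5z/(z-1/2)
As z->1: 5/(1 - 1/2)=5/(1/2)=10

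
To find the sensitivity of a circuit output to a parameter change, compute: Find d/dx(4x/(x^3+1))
Quotient rule: (f/g)'=(f'g - fg')/g²
f=4x, f'=4
g=x^3+1, g'=3x^2

Answer: (4·(x^3+1)-12x^3)/(x^3+1)²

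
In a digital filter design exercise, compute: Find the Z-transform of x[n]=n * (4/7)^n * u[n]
Using the property Z{n*a^n*u[n]}=az/(z-a)^2
With a=4/7: X(z)=(4/7)z/(z - 4/7)^2, |z| > 4/7

Answer: (4/7)z/(z - 4/7)^2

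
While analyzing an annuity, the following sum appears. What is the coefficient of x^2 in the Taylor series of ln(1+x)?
ln(1 + x) = Σ (-1)^(n + 1) x^n/n
Coefficient of x^2 = (-1)^3/2 = -1/2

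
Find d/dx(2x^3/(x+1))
Quotient rule: (f/g)'=(f'g - fg')/g²
f=2x^3, f'=6x^2
g=x+1, g'=1

Answer: (6x^2·(x+1)-2x^3)/(x+1)²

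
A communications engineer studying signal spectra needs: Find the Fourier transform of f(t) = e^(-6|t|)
Using the standard pair: F{e^(-a|t|)}=2a/(a^2 + omega^2)
With a=6: F(omega)=12/(36 + omega^2)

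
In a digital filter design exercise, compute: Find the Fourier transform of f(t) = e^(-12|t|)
Using the standard pair: F{e^(-a|t|)}=2a/(a^2+omega^2)
With a=12: F(omega)=24/(144+omega^2)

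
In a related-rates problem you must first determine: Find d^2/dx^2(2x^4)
Apply power rule 2 times:
d^1: 8x^3
d^2: 24x^2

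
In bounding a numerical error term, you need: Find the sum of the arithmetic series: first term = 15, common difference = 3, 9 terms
Last term: a_n=15+(9-1)·3=39
Sum=n(a_1+a_n)/2=9(15+39)/2=243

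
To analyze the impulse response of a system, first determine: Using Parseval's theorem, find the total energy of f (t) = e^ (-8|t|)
Parseval's theorem: E = integral |f(t)|^2 dt = (1/2pi) integral |F(omega)|^2 domega
E = integral_{-inf}^{inf} e^(-16|t|) dt = 2 * integral_0^inf e^(-16t) dt = 2/(2 * 8) = 1/8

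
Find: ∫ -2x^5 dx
Using power rule: ∫ -2x^5 dx=-2/6 x^6 + C=(-1/3)x^6 + C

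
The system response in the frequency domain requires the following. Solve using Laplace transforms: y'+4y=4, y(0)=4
Take L of both sides: sY(s) - 4 + 4Y(s)=4/s
Y(s)(s + 4)=4/s + 4
Y(s)=4/(s(s + 4)) + 4/(s + 4)
Partial fractions: 4/(s(s + 4))=1/s - 1/(s + 4)
So Y(s)=1/s + 3/(s + 4)
Inverse transform (L^(-1){1/s}=1, L^(-1){1/(s + 4)}=e^(-4t)):

Answer: y(t)=1 + 3·e^(-4t)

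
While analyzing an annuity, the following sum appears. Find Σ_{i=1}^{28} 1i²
= 1·n(n + 1)(2n + 1)/6 = 1·28·29·57/6 = 7714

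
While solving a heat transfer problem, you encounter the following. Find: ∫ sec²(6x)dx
Since d/dx[tan(6x)] = 6sec²(6x), integral = tan(6x)/6+C

Answer: (1/6)tan(6x)+C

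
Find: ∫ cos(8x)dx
Using substitution u=8x: ∫ cos(u) du/8=sin(u)/8 + C

Answer: (1/8)sin(8x) + C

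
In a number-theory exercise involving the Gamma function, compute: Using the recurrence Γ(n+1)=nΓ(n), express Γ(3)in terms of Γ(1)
Γ(3) = 2Γ(2) = 2·1Γ(1) = ... = 2!·Γ(1) = 2·Γ(1)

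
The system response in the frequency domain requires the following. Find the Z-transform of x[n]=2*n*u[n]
Z{n * u[n]}=z/(z-1)^2
By linearity: Z{2 * n * u[n]}=2z/(z-1)^2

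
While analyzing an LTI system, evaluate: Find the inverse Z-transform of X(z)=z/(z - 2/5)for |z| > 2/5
Standard pair: z/(z-a) <-> a^n*u[n] for causal signals
With a = 2/5: x[n] = (2/5)^n*u[n]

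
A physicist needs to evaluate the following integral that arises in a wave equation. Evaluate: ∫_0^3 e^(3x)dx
Antiderivative: (1/3)e^(3x)
Evaluate: (1/3)(e^9 - 1)

Answer: (e^9 - 1)/3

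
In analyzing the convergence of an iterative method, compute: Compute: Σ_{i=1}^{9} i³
Using formula: Σ i^3=[n(n+1)/2]²=[9·10/2]²=2025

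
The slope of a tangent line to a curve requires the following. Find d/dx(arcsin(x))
d/dx[arcsin(u)]=u'/√(1-u²), u=x, u'=1

Answer: 1/√(1-x²)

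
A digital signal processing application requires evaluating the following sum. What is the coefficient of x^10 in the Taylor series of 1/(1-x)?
1/(1-x) = Σ x^n for |x|<1
All coefficients are 1

Answer: 1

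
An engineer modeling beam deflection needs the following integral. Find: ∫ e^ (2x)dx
Since d/dx[e^(2x)]=2e^(2x), we get 1/2 e^(2x)+C

Answer: (1/2)e^(2x)+C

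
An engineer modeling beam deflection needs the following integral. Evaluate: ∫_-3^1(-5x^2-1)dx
Step 1: Find antiderivative F(x) = (-5/3)x^3 - x
Step 2: F(1) - F(-3) = -8/3 - (48) = -152/3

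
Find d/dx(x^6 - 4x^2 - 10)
Power rule: d/dx(ax^n)=n·a·x^(n-1)
Term by term: 6·x^5 - 8·x

Answer: 6x^5 - 8x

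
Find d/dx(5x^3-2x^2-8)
Power rule: d/dx(ax^n) = n·a·x^(n-1)
Term by term: 15·x^2-4·x

Answer: 15x^2-4x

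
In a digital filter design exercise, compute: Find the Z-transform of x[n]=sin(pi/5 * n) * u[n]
Z{sin(w0 * n) * u[n]} = z * sin(w0)/(z^2 - 2z * cos(w0) + 1)
With w0 = pi/5: X(z) = z * sin(pi/5)/(z^2 - 2z * cos(pi/5) + 1)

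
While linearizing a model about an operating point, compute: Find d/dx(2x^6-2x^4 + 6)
Power rule: d/dx(ax^n)=n·a·x^(n-1)
Term by term: 12·x^5 - 8·x^3

Answer: 12x^5 - 8x^3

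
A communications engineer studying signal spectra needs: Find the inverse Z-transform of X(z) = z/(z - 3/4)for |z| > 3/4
Standard pair: z/(z-a) <-> a^n * u[n] for causal signals
With a=3/4: x[n]=(3/4)^n * u[n]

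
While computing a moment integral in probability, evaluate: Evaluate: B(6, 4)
B(x,y)=Γ(x)Γ(y)/Γ(x+y)=(x-1)!(y-1)!/(x+y-1)!
B(6,4)=5!·3!/9!=1/504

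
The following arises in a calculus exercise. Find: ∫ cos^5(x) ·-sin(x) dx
Let u = cos(x), du = -sin(x) dx
∫ u^5 du = u^6/6 + C

Answer: cos^6(x)/6 + C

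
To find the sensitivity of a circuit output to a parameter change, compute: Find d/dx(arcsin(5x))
d/dx[arcsin(u)] = u'/√(1-u²), u = 5x, u' = 5

Answer: 5/√(1 - 25x²)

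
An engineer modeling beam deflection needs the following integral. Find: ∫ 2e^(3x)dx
Since d/dx[e^(3x)]=3e^(3x), we get 2/3 e^(3x)+C

Answer: (2/3)e^(3x)+C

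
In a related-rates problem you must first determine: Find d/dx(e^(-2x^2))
Chain rule: d/dx[e^u] = e^u · u' where u = -2x^2
u' = -4x

Answer: -4x·e^(-2x^2)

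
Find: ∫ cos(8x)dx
Using substitution u=8x: ∫ cos(u) du/8=sin(u)/8+C

Answer: (1/8)sin(8x)+C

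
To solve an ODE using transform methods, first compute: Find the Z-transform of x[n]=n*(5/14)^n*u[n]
Using the property Z{n*a^n*u[n]}=az/(z-a)^2
With a=5/14: X(z)=(5/14)z/(z - 5/14)^2, |z| > 5/14

Answer: (5/14)z/(z - 5/14)^2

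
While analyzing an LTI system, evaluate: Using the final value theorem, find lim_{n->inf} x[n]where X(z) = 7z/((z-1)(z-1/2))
Final value theorem: lim x[n] = lim_{z->1} (z-1)*X(z)
(z-1)*X(z) = 7z/(z-1/2)
As z->1: 7/(1-1/2) = 7/(1/2) = 14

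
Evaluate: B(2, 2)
B(x,y) = Γ(x)Γ(y)/Γ(x + y) = (x-1)!(y-1)!/(x + y-1)!
B(2,2) = 1!·1!/3! = 1/6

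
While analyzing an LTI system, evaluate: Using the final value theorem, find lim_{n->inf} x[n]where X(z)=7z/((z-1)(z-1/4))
Final value theorem: lim x[n] = lim_{z->1} (z-1)*X(z)
(z-1)*X(z) = 7z/(z-1/4)
As z->1: 7/(1-1/4) = 7/(3/4) = 28/3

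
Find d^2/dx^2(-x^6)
Apply power rule 2 times:
d^1: -6x^5
d^2: -30x^4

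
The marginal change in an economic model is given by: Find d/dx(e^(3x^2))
Chain rule: d/dx[e^u]=e^u · u' where u=3x^2
u'=6x

Answer: 6x·e^(3x^2)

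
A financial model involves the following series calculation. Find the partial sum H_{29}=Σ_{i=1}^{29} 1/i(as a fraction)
H_29 = 1+1/2+1/3+...+1/29
= 9227046511387/2329089562800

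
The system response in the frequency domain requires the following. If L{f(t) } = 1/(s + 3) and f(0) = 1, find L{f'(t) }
L{f'(t)}=s·F(s) - f(0)=s/(s + 3) - 1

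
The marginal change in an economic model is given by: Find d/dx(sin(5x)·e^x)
Product rule: (fg)'=f'g + fg'
f=sin(5x), f'=5·cos(5x)
g=e^x, g'=e^x

Answer: 5·cos(5x)·e^x + sin(5x)·e^x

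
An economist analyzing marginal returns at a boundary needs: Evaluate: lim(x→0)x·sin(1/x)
Squeeze theorem: -|x| ≤ x·sin(1/x) ≤ |x|
Since x → 0 as x → 0, by squeeze theorem the limit is 0

Answer: 0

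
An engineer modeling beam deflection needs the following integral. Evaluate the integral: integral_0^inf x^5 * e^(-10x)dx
This is a Gamma integral. Substitute u=10x (du=10 dx):
integral_0^inf x^5 * e^(-10x) dx=(1/10^6) integral_0^inf u^5 * e^(-u) du
=Gamma(6)/10^6=5!/10^6=120/1000000

Answer: 3/25000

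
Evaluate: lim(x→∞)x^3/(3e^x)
Apply L'Hôpital 3 times (∞/∞ each time):
Eventually get 3!/(3e^x) → 0

Answer: 0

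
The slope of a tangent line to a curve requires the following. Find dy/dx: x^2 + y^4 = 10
Differentiate: 2x+4y^3·(dy/dx) = 0
dy/dx = -2x/(4y^3)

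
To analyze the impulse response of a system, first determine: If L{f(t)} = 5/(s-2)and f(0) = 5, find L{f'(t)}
L{f'(t)}=s·F(s) - f(0)=5s/(s-2) - 5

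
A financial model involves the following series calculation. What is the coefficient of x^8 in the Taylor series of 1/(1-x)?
1/(1-x) = Σ x^n for |x|<1
All coefficients are 1

Answer: 1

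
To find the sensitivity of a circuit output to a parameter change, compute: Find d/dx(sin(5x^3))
Chain rule: d/dx[sin(u)]=cos(u)·u' where u=5x^3
u'=15x^2

Answer: 15x^2·cos(5x^3)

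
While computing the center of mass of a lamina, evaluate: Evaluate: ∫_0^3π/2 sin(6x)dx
Antiderivative: -cos(6x)/6
Evaluate at bounds: [-cos(6·3π/2)/6] - [-cos(6·0)/6]
=(-(-1) + (1))/6=1/3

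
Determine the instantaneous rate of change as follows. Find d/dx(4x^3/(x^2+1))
Quotient rule: (f/g)'=(f'g - fg')/g²
f=4x^3, f'=12x^2
g=x^2 + 1, g'=2x

Answer: (12x^2·(x^2 + 1) - 8x^4)/(x^2 + 1)²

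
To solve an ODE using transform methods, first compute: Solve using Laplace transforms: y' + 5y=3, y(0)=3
Take L of both sides: sY(s) - 3 + 5Y(s) = 3/s
Y(s)(s + 5) = 3/s + 3
Y(s) = 3/(s(s + 5)) + 3/(s + 5)
Partial fractions: 3/(s(s + 5)) = (3/5)/s - (3/5)/(s + 5)
So Y(s) = (3/5)/s + (12/5)/(s + 5)
Inverse transform (L^(-1){1/s} = 1, L^(-1){1/(s + 5)} = e^(-5t)):

Answer: y(t) = 3/5 + (12/5)·e^(-5t)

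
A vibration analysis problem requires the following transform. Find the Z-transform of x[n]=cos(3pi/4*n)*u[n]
Z{cos(w0 * n) * u[n]}=z(z - cos(w0))/(z^2-2z * cos(w0)+1)
With w0=3pi/4: X(z)=z(z - cos(3pi/4))/(z^2-2z * cos(3pi/4)+1)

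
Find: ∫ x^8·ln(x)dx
By parts: u=ln(x), dv=x^8 dx
du=1/x dx, v=x^9/9
=x^9·ln(x)/9 - ∫ x^8/9 dx
=x^9·ln(x)/9 - x^9/81 + C

Answer: x^9(ln(x)/9 - 1/81) + C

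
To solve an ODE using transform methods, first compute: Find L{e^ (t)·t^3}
First shifting: L{e^(at)f(t)}=F(s-a)
L{t^3}=6/s^4
Shift s → s-1: 6/(s-1)^4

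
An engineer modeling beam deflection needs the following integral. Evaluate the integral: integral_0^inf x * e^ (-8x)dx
This is a Gamma integral. Substitute u=8x (du=8 dx):
integral_0^inf x*e^(-8x) dx=(1/8^2) integral_0^inf u^1*e^(-u) du
=Gamma(2)/8^2=1!/8^2=1/64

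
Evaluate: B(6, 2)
B(x,y) = Γ(x)Γ(y)/Γ(x+y) = (x-1)!(y-1)!/(x+y-1)!
B(6,2) = 5!·1!/7! = 1/42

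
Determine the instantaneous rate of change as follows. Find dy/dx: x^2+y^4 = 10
Differentiate: 2x+4y^3·(dy/dx)=0
dy/dx=-2x/(4y^3)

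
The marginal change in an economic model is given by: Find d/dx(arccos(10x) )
d/dx[arccos(u)] = -u'/√(1-u²), u = 10x, u' = 10

Answer: -10/√(1 - 100x²)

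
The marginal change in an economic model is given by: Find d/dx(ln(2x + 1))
Chain rule: d/dx[ln(u)] = u'/u where u = 2x+1
u' = 2

Answer: (2)/(2x+1)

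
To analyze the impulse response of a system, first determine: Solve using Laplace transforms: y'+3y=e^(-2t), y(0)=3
Take L: sY - 3+3Y=1/(s+2)
Y(s+3)=1/(s+2)+3
Y=1/((s+2)(s+3))+3/(s+3)
Partial fractions: 1/((s+2)(s+3))=1/(s+2)-1/(s+3)
So Y=1/(s+2)+2/(s+3)
Inverse Laplace transform (L^(-1){1/(s+2)}=e^(-2t), L^(-1){1/(s+3)}=e^(-3t)):

Answer: y(t)=1·e^(-2t)+2·e^(-3t)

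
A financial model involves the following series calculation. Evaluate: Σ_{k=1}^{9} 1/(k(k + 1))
Partial fractions: 1/(k(k + 1)) = 1/k - 1/(k + 1)
Telescoping sum: 1(1 - 1/10) = 1·9/10

Answer: 9/10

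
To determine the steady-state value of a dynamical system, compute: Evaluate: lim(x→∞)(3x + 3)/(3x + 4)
Divide numerator and denominator by x:
lim (3+3/x)/(3+4/x) = 1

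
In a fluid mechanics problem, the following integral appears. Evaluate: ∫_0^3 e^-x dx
Antiderivative: -e^-x
Evaluate: -(e^-3 - 1)

Answer: (e^-3 - 1)/(-1)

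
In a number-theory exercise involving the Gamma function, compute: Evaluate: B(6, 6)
B(x,y) = Γ(x)Γ(y)/Γ(x + y) = (x-1)!(y-1)!/(x + y-1)!
B(6,6) = 5!·5!/11! = 1/2772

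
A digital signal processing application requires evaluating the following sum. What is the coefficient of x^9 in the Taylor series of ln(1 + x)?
ln(1 + x)=Σ (-1)^(n + 1) x^n/n
Coefficient of x^9=(-1)^10/9=1/9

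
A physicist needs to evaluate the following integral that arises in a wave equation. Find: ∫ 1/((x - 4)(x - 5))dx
Partial fractions: 1/((x-4)(x-5)) = A/(x-4) + B/(x-5)
A = -1, B = 1
∫ [-1· 1/(x-4) + 1· 1/(x-5)] dx
= (1)[ln|x-5| - ln|x-4|] + C

Answer: ln|(x-5)/(x-4)| + C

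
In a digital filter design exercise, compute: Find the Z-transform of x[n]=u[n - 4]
Using the time-shift property: Z{u[n-4]}=z^(-4)*z/(z-1)
=z^(-3)/(z-1)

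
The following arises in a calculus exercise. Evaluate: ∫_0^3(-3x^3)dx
Step 1: Find antiderivative F(x)=(-3/4)x^4
Step 2: F(3) - F(0)=-243/4 - (0)=-243/4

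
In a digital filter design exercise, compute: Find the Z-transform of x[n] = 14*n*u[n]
Z{n*u[n]}=z/(z-1)^2
By linearity: Z{14*n*u[n]}=14z/(z-1)^2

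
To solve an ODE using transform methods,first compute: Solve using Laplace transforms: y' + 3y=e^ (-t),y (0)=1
Take L: sY - 1+3Y = 1/(s+1)
Y(s+3) = 1/(s+1)+1
Y = 1/((s+1)(s+3))+1/(s+3)
Partial fractions: 1/((s+1)(s+3)) = (1/2)/(s+1) - (1/2)/(s+3)
So Y = (1/2)/(s+1)+(1/2)/(s+3)
Inverse Laplace transform (L^(-1){1/(s+1)} = e^(-t), L^(-1){1/(s+3)} = e^(-3t)):

Answer: y(t) = (1/2)·e^(-t)+(1/2)·e^(-3t)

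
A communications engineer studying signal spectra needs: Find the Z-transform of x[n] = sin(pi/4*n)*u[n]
Z{sin(w0 * n) * u[n]}=z * sin(w0)/(z^2 - 2z * cos(w0) + 1)
With w0=pi/4: X(z)=z * sin(pi/4)/(z^2 - 2z * cos(pi/4) + 1)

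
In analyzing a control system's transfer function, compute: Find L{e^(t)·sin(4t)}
First shifting: L{e^(at)f(t)}=F(s-a)
L{sin(4t)}=4/(s² + 16)
Shift: 4/((s-1)² + 16)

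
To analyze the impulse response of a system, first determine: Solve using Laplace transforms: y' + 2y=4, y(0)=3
Take L of both sides: sY(s)-3+2Y(s)=4/s
Y(s)(s+2)=4/s+3
Y(s)=4/(s(s+2))+3/(s+2)
Partial fractions: 4/(s(s+2))=2/s - 2/(s+2)
So Y(s)=2/s+1/(s+2)
Inverse transform (L^(-1){1/s}=1, L^(-1){1/(s+2)}=e^(-2t)):

Answer: y(t)=2+e^(-2t)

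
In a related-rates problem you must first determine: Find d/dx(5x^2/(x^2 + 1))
Quotient rule: (f/g)'=(f'g - fg')/g²
f=5x^2, f'=10x
g=x^2 + 1, g'=2x

Answer: (10x·(x^2 + 1) - 10x^3)/(x^2 + 1)²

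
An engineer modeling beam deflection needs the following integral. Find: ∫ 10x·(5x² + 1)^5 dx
Let u = 5x²+1, du = 10x dx
∫ u^5 du = u^6/6+C

Answer: (5x²+1)^6/6+C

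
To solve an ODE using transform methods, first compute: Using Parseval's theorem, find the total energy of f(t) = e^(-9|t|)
Parseval's theorem: E = integral |f(t)|^2 dt = (1/2pi) integral |F(omega)|^2 domega
E = integral_{-inf}^{inf} e^(-18|t|) dt = 2*integral_0^inf e^(-18t) dt = 2/(2*9) = 1/9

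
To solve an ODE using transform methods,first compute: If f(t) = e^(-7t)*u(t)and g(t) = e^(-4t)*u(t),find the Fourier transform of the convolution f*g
By the convolution theorem: F{f*g}=F(omega)*G(omega)
F(omega)=1/(7+j*omega), G(omega)=1/(4+j*omega)
F{f*g}=1/((7+j*omega)(4+j*omega))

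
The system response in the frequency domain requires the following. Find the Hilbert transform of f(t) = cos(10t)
The Hilbert transform shifts each frequency component by -pi/2.
H{cos(wt)} = sin(wt)
With w = 10: H{cos(10t)} = sin(10t)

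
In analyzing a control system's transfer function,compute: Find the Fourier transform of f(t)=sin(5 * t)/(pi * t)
sin(W*t)/(pi*t) = (W/pi)*sinc(W*t/pi) is the impulse response of the ideal low-pass filter with cutoff W (here W = 5).
Its Fourier transform is a rectangular function:
F(omega) = 1 for |omega| < 5, 0 otherwise

Answer: rect(omega/10) [i.e., 1 for |omega| < 5, 0 otherwise]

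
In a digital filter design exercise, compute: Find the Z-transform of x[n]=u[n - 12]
Using the time-shift property: Z{u[n-12]} = z^(-12)*z/(z-1)
= z^(-11)/(z-1)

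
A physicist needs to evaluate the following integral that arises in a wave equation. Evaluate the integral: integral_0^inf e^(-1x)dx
integral_0^inf e^(-1x) dx = [-1/1*e^(-1x)]_0^inf
= 0 - (-1/1) = 1/1

Answer: 1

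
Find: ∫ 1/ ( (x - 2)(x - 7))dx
Partial fractions: 1/((x-2)(x-7))=A/(x-2) + B/(x-7)
A=-1/5, B=1/5
∫ [-1/5· 1/(x-2) + 1/5· 1/(x-7)] dx
=(1/5)[ln|x-7| - ln|x-2|] + C

Answer: (1/5)·ln|(x-7)/(x-2)| + C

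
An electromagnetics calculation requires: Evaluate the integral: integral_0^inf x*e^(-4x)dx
This is a Gamma integral. Substitute u = 4x (du = 4 dx):
integral_0^inf x*e^(-4x) dx = (1/4^2) integral_0^inf u^1*e^(-u) du
= Gamma(2)/4^2 = 1!/4^2 = 1/16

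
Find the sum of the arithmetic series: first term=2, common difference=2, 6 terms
Last term: a_n=2+(6-1)·2=12
Sum=n(a_1+a_n)/2=6(2+12)/2=42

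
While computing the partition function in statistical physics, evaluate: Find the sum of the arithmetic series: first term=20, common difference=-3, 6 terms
Last term: a_n = 20 + (6 - 1)·-3 = 5
Sum = n(a_1 + a_n)/2 = 6(20 + 5)/2 = 75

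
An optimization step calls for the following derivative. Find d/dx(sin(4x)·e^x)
Product rule: (fg)'=f'g+fg'
f=sin(4x), f'=4·cos(4x)
g=e^x, g'=e^x

Answer: 4·cos(4x)·e^x+sin(4x)·e^x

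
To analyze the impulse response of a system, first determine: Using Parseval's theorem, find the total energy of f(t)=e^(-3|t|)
Parseval's theorem: E=integral |f(t)|^2 dt=(1/2pi) integral |F(omega)|^2 domega
E=integral_{-inf}^{inf} e^(-6|t|) dt=2*integral_0^inf e^(-6t) dt=2/(2*3)=1/3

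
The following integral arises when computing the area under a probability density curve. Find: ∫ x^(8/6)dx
Power rule: ∫ x^(4/3) dx=x^(7/3)/(7/3)+C

Answer: (3/7)·x^(7/3)+C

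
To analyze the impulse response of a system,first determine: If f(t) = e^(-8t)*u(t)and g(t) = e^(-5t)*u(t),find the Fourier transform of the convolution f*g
By the convolution theorem: F{f * g}=F(omega) * G(omega)
F(omega)=1/(8 + j * omega), G(omega)=1/(5 + j * omega)
F{f * g}=1/((8 + j * omega)(5 + j * omega))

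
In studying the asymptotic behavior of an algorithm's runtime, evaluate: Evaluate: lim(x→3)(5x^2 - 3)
Polynomial is continuous, so substitute x=3:
5·3^2 - 3=42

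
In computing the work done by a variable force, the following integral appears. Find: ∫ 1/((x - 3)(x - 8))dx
Partial fractions: 1/((x-3)(x-8)) = A/(x-3)+B/(x-8)
A = -1/5, B = 1/5
∫ [-1/5· 1/(x-3)+1/5· 1/(x-8)] dx
= (1/5)[ln|x-8| - ln|x-3|]+C

Answer: (1/5)·ln|(x-8)/(x-3)|+C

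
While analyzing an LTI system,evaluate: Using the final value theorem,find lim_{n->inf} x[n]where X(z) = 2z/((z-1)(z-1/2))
Final value theorem: lim x[n] = lim_{z->1} (z-1) * X(z)
(z-1) * X(z) = 2z/(z-1/2)
As z->1: 2/(1 - 1/2) = 2/(1/2) = 4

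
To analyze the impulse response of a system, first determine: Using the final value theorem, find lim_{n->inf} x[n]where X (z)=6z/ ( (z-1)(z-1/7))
Final value theorem: lim x[n]=lim_{z->1} (z-1)*X(z)
(z-1)*X(z)=6z/(z-1/7)
As z->1: 6/(1 - 1/7)=6/(6/7)=7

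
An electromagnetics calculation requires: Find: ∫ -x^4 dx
Using power rule: ∫ -x^4 dx = -1/5 x^5+C = (-1/5)x^5+C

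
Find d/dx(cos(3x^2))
Chain rule: d/dx[cos(u)]=-sin(u)·u' where u=3x^2
u'=6x

Answer: -6x·sin(3x^2)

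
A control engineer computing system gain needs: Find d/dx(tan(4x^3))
Chain rule: d/dx[tan(u)] = sec²(u)·u' where u = 4x^3
u' = 12x^2

Answer: 12x^2·sec²(4x^3)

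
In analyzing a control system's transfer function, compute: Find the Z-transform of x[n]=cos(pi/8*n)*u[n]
Z{cos(w0 * n) * u[n]}=z(z - cos(w0))/(z^2 - 2z * cos(w0) + 1)
With w0=pi/8: X(z)=z(z - cos(pi/8))/(z^2 - 2z * cos(pi/8) + 1)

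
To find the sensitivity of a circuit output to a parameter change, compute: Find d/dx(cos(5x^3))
Chain rule: d/dx[cos(u)]=-sin(u)·u' where u=5x^3
u'=15x^2

Answer: -15x^2·sin(5x^3)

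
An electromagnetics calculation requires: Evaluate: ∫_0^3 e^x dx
Antiderivative: e^x
Evaluate: (e^3-1)

Answer: e^3-1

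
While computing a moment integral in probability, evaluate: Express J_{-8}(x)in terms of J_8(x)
For integer n: J_{-n}(x) = (-1)^n J_n(x)
With n = 8: J_{-8}(x) = (-1)^8 J_8(x) = J_8(x)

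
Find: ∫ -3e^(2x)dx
Since d/dx[e^(2x)]=2e^(2x), we get -3/2 e^(2x)+C

Answer: (-3/2)e^(2x)+C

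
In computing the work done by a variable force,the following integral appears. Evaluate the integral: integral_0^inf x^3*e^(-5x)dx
This is a Gamma integral. Substitute u = 5x (du = 5 dx):
integral_0^inf x^3 * e^(-5x) dx = (1/5^4) integral_0^inf u^3 * e^(-u) du
= Gamma(4)/5^4 = 3!/5^4 = 6/625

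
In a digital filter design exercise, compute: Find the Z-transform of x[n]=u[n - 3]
Using the time-shift property: Z{u[n-3]}=z^(-3)*z/(z-1)
=z^(-2)/(z-1)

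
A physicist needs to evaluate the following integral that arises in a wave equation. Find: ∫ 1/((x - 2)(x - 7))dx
Partial fractions: 1/((x-2)(x-7)) = A/(x-2)+B/(x-7)
A = -1/5, B = 1/5
∫ [-1/5· 1/(x-2)+1/5· 1/(x-7)] dx
= (1/5)[ln|x-7| - ln|x-2|]+C

Answer: (1/5)·ln|(x-7)/(x-2)|+C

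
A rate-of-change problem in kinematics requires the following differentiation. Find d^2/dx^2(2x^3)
Apply power rule 2 times:
d^1: 6x^2
d^2: 12x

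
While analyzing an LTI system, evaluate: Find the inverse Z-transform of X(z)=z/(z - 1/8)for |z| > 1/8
Standard pair: z/(z-a) <-> a^n*u[n] for causal signals
With a = 1/8: x[n] = (1/8)^n*u[n]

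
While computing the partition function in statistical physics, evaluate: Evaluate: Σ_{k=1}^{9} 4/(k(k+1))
Partial fractions: 4/(k(k+1)) = 4/k - 4/(k+1)
Telescoping sum: 4(1-1/10) = 4·9/10

Answer: 18/5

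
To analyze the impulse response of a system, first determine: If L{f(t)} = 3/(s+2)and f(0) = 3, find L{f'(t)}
L{f'(t)}=s·F(s) - f(0)=3s/(s+2)-3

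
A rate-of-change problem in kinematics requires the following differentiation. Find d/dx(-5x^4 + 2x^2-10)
Power rule: d/dx(ax^n)=n·a·x^(n-1)
Term by term: -20·x^3+4·x

Answer: -20x^3+4x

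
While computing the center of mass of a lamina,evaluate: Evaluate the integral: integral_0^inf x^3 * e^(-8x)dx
This is a Gamma integral. Substitute u=8x (du=8 dx):
integral_0^inf x^3*e^(-8x) dx=(1/8^4) integral_0^inf u^3*e^(-u) du
=Gamma(4)/8^4=3!/8^4=6/4096

Answer: 3/2048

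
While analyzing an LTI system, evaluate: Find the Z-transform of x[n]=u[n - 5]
Using the time-shift property: Z{u[n-5]}=z^(-5)*z/(z-1)
=z^(-4)/(z-1)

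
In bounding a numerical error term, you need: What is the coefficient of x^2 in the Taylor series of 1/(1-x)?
1/(1-x)=Σ x^n for |x|<1
All coefficients are 1

Answer: 1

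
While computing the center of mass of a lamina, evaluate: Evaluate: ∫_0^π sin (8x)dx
Antiderivative: -cos(8x)/8
Evaluate at bounds: [-cos(8·π)/8] - [-cos(8·0)/8]
=(-(1)+(1))/8=0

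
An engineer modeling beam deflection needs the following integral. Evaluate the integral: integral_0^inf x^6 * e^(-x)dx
This is a Gamma integral. Substitute u=1x:
integral_0^inf x^6 * e^(-x) dx=(1/1^7) integral_0^inf u^6 * e^(-u) du
=Gamma(7)/1^7=6!/1^7=720/1

Answer: 720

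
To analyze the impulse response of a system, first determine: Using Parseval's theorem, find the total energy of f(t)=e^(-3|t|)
Parseval's theorem: E=integral |f(t)|^2 dt=(1/2pi) integral |F(omega)|^2 domega
E=integral_{-inf}^{inf} e^(-6|t|) dt=2*integral_0^inf e^(-6t) dt=2/(2*3)=1/3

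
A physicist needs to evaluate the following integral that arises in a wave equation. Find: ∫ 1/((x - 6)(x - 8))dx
Partial fractions: 1/((x-6)(x-8))=A/(x-6) + B/(x-8)
A=-1/2, B=1/2
∫ [-1/2· 1/(x-6) + 1/2· 1/(x-8)] dx
=(1/2)[ln|x-8| - ln|x-6|] + C

Answer: (1/2)·ln|(x-8)/(x-6)| + C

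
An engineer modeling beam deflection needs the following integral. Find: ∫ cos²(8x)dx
Using identity cos²(u) = (1+cos(2u))/2:
∫ (1+cos(16x))/2 dx = x/2+sin(16x)/32+C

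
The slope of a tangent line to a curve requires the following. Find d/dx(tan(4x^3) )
Chain rule: d/dx[tan(u)]=sec²(u)·u' where u=4x^3
u'=12x^2

Answer: 12x^2·sec²(4x^3)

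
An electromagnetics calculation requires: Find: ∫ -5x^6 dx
Using power rule: ∫ -5x^6 dx = -5/7 x^7 + C = (-5/7)x^7 + C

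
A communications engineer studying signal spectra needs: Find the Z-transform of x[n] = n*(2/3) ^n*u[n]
Using the property Z{n * a^n * u[n]}=az/(z-a)^2
With a=2/3: X(z)=(2/3)z/(z - 2/3)^2, |z| > 2/3

Answer: (2/3)z/(z - 2/3)^2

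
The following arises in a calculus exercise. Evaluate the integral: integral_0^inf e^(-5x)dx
integral_0^inf e^(-5x) dx=[-1/5 * e^(-5x)]_0^inf
=0 - (-1/5)=1/5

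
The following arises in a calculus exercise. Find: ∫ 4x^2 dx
Using power rule: ∫ 4x^2 dx = 4/3 x^3+C = (4/3)x^3+C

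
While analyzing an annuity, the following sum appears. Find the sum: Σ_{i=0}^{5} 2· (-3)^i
Geometric series: S = a(1 - r^n)/(1 - r)
a = 2, r = -3, n = 6
S = 2(1 - 729)/4 = -364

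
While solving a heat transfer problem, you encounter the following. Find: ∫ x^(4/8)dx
Power rule: ∫ x^(1/2) dx = x^(3/2)/(3/2) + C

Answer: (2/3)·x^(3/2) + C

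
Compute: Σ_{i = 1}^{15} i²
Using formula: Σ i^2 = n(n + 1)(2n + 1)/6 = 15·16·31/6 = 1240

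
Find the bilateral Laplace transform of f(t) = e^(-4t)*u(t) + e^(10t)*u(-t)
For e^(-4t) * u(t): L = 1/(s + 4), Re(s) > -4
For e^(10t) * u(-t): L = -1/(s-10), Re(s) < 10
Combined: F(s) = 1/(s + 4) - 1/(s-10), -4 < Re(s) < 10

Answer: 1/(s + 4) - 1/(s-10), ROC: -4 < Re(s) < 10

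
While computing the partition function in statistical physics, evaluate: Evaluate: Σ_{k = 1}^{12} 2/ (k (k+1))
Partial fractions: 2/(k(k + 1))=2/k - 2/(k + 1)
Telescoping sum: 2(1 - 1/13)=2·12/13

Answer: 24/13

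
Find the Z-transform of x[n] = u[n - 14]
Using the time-shift property: Z{u[n-14]}=z^(-14) * z/(z-1)
=z^(-13)/(z-1)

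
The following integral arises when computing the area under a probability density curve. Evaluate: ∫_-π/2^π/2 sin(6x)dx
Antiderivative: -cos(6x)/6
Evaluate at bounds: [-cos(6·π/2)/6] - [-cos(6·-π/2)/6]
= (-(-1) + (-1))/6 = 0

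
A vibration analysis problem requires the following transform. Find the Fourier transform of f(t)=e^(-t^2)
The Fourier transform of a Gaussian e^(-t^2) is sqrt(pi) * e^(-omega^2/4).
With a = 1: F(omega) = sqrt(pi) * e^(-omega^2/4)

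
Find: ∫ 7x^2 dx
Using power rule: ∫ 7x^2 dx = 7/3 x^3 + C = (7/3)x^3 + C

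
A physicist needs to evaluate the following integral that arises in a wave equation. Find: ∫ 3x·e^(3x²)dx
Let u = 3x², du = 6x dx
∫ (1/2)e^u du = e^u/2 + C

Answer: e^(3x²)/2 + C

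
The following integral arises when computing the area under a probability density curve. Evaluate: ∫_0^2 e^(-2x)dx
Antiderivative: (1/(-2))e^(-2x)
Evaluate: (1/(-2))(e^-4-1)

Answer: (e^-4-1)/(-2)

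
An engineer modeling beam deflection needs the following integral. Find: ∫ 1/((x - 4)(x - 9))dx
Partial fractions: 1/((x-4)(x-9)) = A/(x-4) + B/(x-9)
A = -1/5, B = 1/5
∫ [-1/5· 1/(x-4) + 1/5· 1/(x-9)] dx
= (1/5)[ln|x-9| - ln|x-4|] + C

Answer: (1/5)·ln|(x-9)/(x-4)| + C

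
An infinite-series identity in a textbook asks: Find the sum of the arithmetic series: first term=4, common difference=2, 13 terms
Last term: a_n=4+(13-1)·2=28
Sum=n(a_1+a_n)/2=13(4+28)/2=208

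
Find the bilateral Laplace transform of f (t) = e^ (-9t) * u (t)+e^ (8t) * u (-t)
For e^(-9t)*u(t): L=1/(s + 9), Re(s) > -9
For e^(8t)*u(-t): L=-1/(s-8), Re(s) < 8
Combined: F(s)=1/(s + 9) - 1/(s-8), -9 < Re(s) < 8

Answer: 1/(s + 9) - 1/(s-8), ROC: -9 < Re(s) < 8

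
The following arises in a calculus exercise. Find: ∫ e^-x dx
Since d/dx[e^-x] = - e^-x, we get -1e^-x+C

Answer: -e^-x+C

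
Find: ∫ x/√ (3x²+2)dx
Let u = 3x² + 2, du = 6x dx
∫ (1/6)·u^(-1/2) du = √u/3 + C

Answer: √(3x² + 2)/3 + C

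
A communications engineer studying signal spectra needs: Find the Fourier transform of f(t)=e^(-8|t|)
Using the standard pair: F{e^(-a|t|)}=2a/(a^2 + omega^2)
With a=8: F(omega)=16/(64 + omega^2)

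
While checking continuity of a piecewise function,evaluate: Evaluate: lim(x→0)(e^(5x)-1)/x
L'Hôpital (0/0): lim 5e^(5x)/1=5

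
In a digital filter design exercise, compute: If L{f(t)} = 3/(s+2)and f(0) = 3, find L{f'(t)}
L{f'(t)} = s·F(s) - f(0) = 3s/(s + 2) - 3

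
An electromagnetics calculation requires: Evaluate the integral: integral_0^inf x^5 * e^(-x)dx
This is a Gamma integral. Substitute u=1x:
integral_0^inf x^5 * e^(-x) dx=(1/1^6) integral_0^inf u^5 * e^(-u) du
=Gamma(6)/1^6=5!/1^6=120/1

Answer: 120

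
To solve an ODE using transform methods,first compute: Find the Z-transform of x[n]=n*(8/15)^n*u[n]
Using the property Z{n*a^n*u[n]}=az/(z-a)^2
With a=8/15: X(z)=(8/15)z/(z - 8/15)^2, |z| > 8/15

Answer: (8/15)z/(z - 8/15)^2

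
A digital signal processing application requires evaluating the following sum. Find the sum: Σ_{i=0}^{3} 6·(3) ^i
Geometric series: S = a(1 - r^n)/(1 - r)
a = 6, r = 3, n = 4
S = 6(1 - 81)/-2 = 240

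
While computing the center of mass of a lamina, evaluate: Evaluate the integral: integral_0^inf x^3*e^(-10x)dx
This is a Gamma integral. Substitute u=10x (du=10 dx):
integral_0^inf x^3 * e^(-10x) dx=(1/10^4) integral_0^inf u^3 * e^(-u) du
=Gamma(4)/10^4=3!/10^4=6/10000

Answer: 3/5000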